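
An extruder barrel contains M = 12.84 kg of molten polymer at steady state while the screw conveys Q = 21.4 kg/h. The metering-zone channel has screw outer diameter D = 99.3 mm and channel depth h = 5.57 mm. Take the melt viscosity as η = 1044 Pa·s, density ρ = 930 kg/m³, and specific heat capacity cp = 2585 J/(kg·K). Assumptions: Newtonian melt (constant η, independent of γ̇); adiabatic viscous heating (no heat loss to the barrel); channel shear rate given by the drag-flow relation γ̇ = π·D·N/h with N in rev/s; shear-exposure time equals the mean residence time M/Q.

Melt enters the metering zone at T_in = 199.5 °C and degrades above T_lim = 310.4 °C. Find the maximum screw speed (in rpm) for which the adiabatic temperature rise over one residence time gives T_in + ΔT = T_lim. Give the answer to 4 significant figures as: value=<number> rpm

Throughput in SI: Q_s = 21.4 kg/h ÷ 3600 s/h = 0.00594444 kg/s
t_res = M / Q_s = 12.84 / 0.00594444 = 2160 s
Geometry in SI: D = 99.3 mm → 0.0993 m, h = 5.57 mm → 0.00557 m
ΔT_a = T_lim − T_in = 310.4 °C − 199.5 °C = 110.9 K
γ̇_max² = ΔT_a·ρ·cp/(η·t_res) = 110.9·930·2585/(1044·2160) = 118.228 s⁻²
γ̇_max = √118.228 = 10.8733 s⁻¹
N_max = γ̇_max h / (πD) = 10.8733·0.00557/(π·0.0993) = 0.194141 rev/s → ×60 = 11.6484 rpm

value=11.65 rpm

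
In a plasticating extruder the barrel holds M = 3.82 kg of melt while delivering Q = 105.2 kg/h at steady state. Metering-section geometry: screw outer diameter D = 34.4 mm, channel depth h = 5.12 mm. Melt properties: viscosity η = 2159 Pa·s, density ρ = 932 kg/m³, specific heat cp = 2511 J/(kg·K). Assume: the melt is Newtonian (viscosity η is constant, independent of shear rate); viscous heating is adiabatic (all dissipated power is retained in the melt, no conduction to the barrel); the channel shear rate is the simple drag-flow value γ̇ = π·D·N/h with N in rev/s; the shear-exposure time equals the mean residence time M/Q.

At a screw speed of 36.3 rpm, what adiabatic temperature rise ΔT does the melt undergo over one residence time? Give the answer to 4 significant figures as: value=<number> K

Q_s = Q / 3600 = 105.2 / 3600 = 0.0292222 kg/s
t_res = M / Q_s = 3.82 ÷ 0.0292222 = 130.722 s
D = 34.4 mm = 0.0344 m;  h = 5.12 mm = 0.00512 m;  N = 36.3 rpm / 60 = 0.605 rev/s
γ̇ = π·D·N / h = π · 0.0344 · 0.605 / 0.00512 = 12.7701 s⁻¹
ΔT = η·γ̇²·t_res/(ρ·cp) = [2159 × 12.7701² × 130.722] / [932 × 2511] = 19.6665 K

value=19.67 K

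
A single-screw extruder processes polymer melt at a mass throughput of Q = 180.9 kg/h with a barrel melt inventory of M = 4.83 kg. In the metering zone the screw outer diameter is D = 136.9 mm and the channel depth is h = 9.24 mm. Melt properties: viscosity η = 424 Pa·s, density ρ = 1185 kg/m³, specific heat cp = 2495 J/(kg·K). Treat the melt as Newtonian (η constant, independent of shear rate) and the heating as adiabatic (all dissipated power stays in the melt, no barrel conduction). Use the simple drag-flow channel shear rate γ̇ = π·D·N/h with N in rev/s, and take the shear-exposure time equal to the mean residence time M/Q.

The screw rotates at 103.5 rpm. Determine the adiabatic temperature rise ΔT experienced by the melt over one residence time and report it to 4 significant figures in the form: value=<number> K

value=88.86 K

Convert throughput: Q = 180.9 kg/h = 180.9/3600 = 0.05025 kg/s
t_res = M / Q_s = 4.83 ÷ 0.05025 = 96.1194 s
Convert to SI: D = 0.1369 m, h = 0.00924 m, N = 103.5/60 = 1.725 rev/s
γ̇ = π·D·N / h = π · 0.1369 · 1.725 / 0.00924 = 80.2917 s⁻¹
ΔT = η·γ̇²·t_res / (ρ·cp) = 424 · (80.2917)² · 96.1194 / (1185 · 2495) = 88.8646 K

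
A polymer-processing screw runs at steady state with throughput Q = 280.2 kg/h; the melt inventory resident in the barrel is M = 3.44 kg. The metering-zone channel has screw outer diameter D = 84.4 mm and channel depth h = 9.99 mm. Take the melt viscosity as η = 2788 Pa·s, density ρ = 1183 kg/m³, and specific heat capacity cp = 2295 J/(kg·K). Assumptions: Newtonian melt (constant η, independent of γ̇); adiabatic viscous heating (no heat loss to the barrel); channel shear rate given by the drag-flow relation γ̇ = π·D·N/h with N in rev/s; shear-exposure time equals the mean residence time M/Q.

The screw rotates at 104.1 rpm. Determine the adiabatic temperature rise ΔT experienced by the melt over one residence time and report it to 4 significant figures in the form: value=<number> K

Q_s = Q / 3600 = 280.2 / 3600 = 0.0778333 kg/s
t_res = M / Q_s = 3.44 / 0.0778333 = 44.197 s
Geometry in metres: D = 84.4 mm → 0.0844 m, h = 9.99 mm → 0.00999 m; screw speed N = 104.1 rpm = 1.735 rev/s
γ̇ = π D N / h = (π)(0.0844)(1.735) / 0.00999 = 46.0496 s⁻¹
Adiabatic rise: ΔT = η γ̇² t_res / (ρ cp) = 2788·(46.0496)²·44.197 / (1183·2295) = 96.2434 K

value=96.24 K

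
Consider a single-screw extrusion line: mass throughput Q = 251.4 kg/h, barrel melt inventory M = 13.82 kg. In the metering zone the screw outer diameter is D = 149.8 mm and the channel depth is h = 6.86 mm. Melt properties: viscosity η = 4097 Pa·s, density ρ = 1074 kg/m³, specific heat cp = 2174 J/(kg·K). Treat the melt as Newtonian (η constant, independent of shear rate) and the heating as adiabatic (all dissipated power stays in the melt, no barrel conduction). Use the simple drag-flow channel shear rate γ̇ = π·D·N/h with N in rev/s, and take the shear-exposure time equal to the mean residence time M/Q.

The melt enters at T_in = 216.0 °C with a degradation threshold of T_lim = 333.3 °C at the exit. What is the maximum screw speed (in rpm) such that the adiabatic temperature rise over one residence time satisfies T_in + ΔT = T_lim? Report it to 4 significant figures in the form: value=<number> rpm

Convert throughput: Q = 251.4 kg/h = 251.4/3600 = 0.0698333 kg/s
t_res = M / Q_s = 13.82 ÷ 0.0698333 = 197.9 s
Convert to metres: D = 0.1498 m, h = 0.00686 m
Allowable rise: ΔT_a = T_lim − T_in = 333.3 − 216.0 = 117.3 K
γ̇_max² = ΔT_a·ρ·cp/(η·t_res) = 117.3·1074·2174/(4097·197.9) = 337.793 s⁻²
γ̇_max = sqrt(337.793) = 18.3791 s⁻¹
N_max = γ̇_max·h / (π·D) = 18.3791 · 0.00686 / (π · 0.1498) = 0.267909 rev/s = 16.0746 rpm

value=16.07 rpm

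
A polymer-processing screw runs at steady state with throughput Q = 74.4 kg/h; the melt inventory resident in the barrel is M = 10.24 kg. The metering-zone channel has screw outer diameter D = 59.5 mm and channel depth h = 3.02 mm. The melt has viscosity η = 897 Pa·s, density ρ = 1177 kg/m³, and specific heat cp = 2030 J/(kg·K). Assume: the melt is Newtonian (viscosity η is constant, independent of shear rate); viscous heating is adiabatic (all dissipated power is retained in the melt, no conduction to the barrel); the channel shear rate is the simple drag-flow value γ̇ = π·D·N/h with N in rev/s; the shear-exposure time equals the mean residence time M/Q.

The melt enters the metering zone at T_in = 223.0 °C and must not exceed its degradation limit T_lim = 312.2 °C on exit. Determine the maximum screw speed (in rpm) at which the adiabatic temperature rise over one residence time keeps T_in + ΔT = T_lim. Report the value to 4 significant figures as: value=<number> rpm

Throughput in SI: Q_s = 74.4 kg/h ÷ 3600 s/h = 0.0206667 kg/s
Mean residence time: t_res = M/Q_s = 10.24 kg / 0.0206667 kg/s = 495.484 s
Geometry in SI: D = 59.5 mm → 0.0595 m, h = 3.02 mm → 0.00302 m
Allowable rise: ΔT_a = T_lim − T_in = 312.2 − 223.0 = 89.2 K
γ̇_max² = ΔT_a·ρ·cp/(η·t_res) = 89.2·1177·2030/(897·495.484) = 479.53 s⁻²
Take the square root: γ̇_max = √(479.53) = 21.8982 s⁻¹
N_max = γ̇_max·h / (π·D) = 21.8982 · 0.00302 / (π · 0.0595) = 0.353792 rev/s = 21.2275 rpm

value=21.23 rpm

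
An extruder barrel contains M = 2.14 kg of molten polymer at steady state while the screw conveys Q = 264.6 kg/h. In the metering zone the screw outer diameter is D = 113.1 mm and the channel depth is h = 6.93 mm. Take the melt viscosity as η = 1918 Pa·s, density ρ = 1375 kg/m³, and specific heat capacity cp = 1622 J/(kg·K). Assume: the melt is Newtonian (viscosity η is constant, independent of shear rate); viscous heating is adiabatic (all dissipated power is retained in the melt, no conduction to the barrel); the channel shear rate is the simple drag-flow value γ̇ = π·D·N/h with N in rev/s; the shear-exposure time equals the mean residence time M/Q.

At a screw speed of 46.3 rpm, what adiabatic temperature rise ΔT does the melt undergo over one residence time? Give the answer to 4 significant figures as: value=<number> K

Convert throughput: Q = 264.6 kg/h = 264.6/3600 = 0.0735 kg/s
t_res = M / Q_s = 2.14 ÷ 0.0735 = 29.1156 s
D = 113.1 mm = 0.1131 m;  h = 6.93 mm = 0.00693 m;  N = 46.3 rpm / 60 = 0.771667 rev/s
Shear rate: γ̇ = πDN/h = π·0.1131·0.771667/0.00693 = 39.5648 s⁻¹
Adiabatic rise: ΔT = η γ̇² t_res / (ρ cp) = 1918·(39.5648)²·29.1156 / (1375·1622) = 39.1958 K

value=39.20 K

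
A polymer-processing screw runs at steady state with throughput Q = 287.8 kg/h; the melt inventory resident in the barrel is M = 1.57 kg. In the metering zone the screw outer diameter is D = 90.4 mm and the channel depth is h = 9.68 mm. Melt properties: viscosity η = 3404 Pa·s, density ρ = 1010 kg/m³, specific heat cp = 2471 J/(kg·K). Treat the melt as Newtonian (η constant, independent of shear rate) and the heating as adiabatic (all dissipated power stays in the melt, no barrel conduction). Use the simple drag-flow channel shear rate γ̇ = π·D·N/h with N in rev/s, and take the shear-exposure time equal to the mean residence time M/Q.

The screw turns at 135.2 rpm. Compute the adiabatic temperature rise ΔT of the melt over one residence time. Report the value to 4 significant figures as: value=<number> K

Convert throughput: Q = 287.8 kg/h = 287.8/3600 = 0.0799444 kg/s
t_res = M / Q_s = 1.57 ÷ 0.0799444 = 19.6386 s
Geometry in metres: D = 90.4 mm → 0.0904 m, h = 9.68 mm → 0.00968 m; screw speed N = 135.2 rpm = 2.25333 rev/s
γ̇ = π D N / h = (π)(0.0904)(2.25333) / 0.00968 = 66.1102 s⁻¹
ΔT = η·γ̇²·t_res/(ρ·cp) = [3404 × 66.1102² × 19.6386] / [1010 × 2471] = 117.069 K

value=117.1 K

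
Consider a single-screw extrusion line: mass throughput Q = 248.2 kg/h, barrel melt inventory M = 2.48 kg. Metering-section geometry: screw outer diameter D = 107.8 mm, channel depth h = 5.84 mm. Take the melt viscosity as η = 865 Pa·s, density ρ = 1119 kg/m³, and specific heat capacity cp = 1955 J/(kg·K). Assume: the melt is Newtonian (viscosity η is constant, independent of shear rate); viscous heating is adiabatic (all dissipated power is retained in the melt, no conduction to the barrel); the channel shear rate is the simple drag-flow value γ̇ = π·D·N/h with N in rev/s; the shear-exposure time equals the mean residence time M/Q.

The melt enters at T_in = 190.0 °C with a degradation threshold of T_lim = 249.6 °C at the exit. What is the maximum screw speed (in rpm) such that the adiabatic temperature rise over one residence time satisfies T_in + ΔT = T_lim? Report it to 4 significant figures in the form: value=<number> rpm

value=66.98 rpm

Throughput in SI: Q_s = 248.2 kg/h ÷ 3600 s/h = 0.0689444 kg/s
t_res = M / Q_s = 2.48 / 0.0689444 = 35.971 s
Convert to metres: D = 0.1078 m, h = 0.00584 m
ΔT_a = T_lim − T_in = 249.6 − 190.0 = 59.6 K
γ̇_max² = ΔT_a·ρ·cp/(η·t_res) = 59.6·1119·1955/(865·35.971) = 4190.39 s⁻²
γ̇_max = √4190.39 = 64.7332 s⁻¹
N_max = γ̇_max h / (πD) = 64.7332·0.00584/(π·0.1078) = 1.11628 rev/s → ×60 = 66.9765 rpm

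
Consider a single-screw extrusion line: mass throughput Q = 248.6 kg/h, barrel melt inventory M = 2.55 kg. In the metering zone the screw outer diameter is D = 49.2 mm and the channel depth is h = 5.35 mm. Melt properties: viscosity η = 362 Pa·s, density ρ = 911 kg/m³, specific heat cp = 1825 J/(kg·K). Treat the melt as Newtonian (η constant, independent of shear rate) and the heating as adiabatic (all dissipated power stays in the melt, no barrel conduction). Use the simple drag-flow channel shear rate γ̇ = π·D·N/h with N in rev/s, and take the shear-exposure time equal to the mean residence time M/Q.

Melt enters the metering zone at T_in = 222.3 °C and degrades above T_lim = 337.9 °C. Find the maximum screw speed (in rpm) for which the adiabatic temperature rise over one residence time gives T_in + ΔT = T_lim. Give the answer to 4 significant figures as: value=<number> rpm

value=249.0 rpm

Throughput in SI: Q_s = 248.6 kg/h ÷ 3600 s/h = 0.0690556 kg/s
Mean residence time: t_res = M/Q_s = 2.55 kg / 0.0690556 kg/s = 36.9268 s
Convert to metres: D = 0.0492 m, h = 0.00535 m
Allowable rise: ΔT_a = T_lim − T_in = 337.9 − 222.3 = 115.6 K
γ̇_max² = ΔT_a·ρ·cp/(η·t_res) = 115.6·911·1825/(362·36.9268) = 14377.7 s⁻²
γ̇_max = √14377.7 = 119.907 s⁻¹
Solve γ̇ = πDN/h for N: N_max = γ̇_max·h/(π·D) = 119.907 × 0.00535 / (π × 0.0492) = 4.15034 rev/s = 249.02 rpm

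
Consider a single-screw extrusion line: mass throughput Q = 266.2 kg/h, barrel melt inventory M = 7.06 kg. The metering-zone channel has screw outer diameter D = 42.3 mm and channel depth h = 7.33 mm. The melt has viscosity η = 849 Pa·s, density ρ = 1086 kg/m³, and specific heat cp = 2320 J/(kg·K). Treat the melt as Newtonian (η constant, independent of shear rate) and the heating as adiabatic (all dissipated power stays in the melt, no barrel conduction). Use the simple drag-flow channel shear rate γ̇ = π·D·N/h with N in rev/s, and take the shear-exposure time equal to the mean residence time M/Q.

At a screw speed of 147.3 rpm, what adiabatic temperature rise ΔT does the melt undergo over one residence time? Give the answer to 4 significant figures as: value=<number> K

value=63.73 K

Q_s = Q / 3600 = 266.2 / 3600 = 0.0739444 kg/s
t_res = M / Q_s = 7.06 ÷ 0.0739444 = 95.4771 s
Convert to SI: D = 0.0423 m, h = 0.00733 m, N = 147.3/60 = 2.455 rev/s
γ̇ = π D N / h = (π)(0.0423)(2.455) / 0.00733 = 44.508 s⁻¹
Adiabatic rise: ΔT = η γ̇² t_res / (ρ cp) = 849·(44.508)²·95.4771 / (1086·2320) = 63.733 K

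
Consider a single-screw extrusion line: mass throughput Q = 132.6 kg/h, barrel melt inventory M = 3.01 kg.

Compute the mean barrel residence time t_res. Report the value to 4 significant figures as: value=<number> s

Throughput in SI: Q_s = 132.6 kg/h ÷ 3600 s/h = 0.0368333 kg/s
t_res = M / Q_s = 3.01 / 0.0368333 = 81.7195 s

value=81.72 s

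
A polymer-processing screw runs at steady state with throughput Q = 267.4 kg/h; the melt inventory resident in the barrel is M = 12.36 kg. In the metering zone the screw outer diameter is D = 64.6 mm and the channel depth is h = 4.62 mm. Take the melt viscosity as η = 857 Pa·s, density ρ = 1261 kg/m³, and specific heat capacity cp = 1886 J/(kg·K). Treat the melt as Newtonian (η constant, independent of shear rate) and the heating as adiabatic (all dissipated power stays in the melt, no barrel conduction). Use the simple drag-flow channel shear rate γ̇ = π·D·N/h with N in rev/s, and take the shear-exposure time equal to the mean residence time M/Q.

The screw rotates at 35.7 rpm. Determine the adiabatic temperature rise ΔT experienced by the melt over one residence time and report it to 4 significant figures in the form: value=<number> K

value=40.96 K

Q_s = Q / 3600 = 267.4 / 3600 = 0.0742778 kg/s
Mean residence time: t_res = M/Q_s = 12.36 kg / 0.0742778 kg/s = 166.402 s
D = 64.6 mm = 0.0646 m;  h = 4.62 mm = 0.00462 m;  N = 35.7 rpm / 60 = 0.595 rev/s
γ̇ = π·D·N / h = π · 0.0646 · 0.595 / 0.00462 = 26.1371 s⁻¹
ΔT = η·γ̇²·t_res / (ρ·cp) = 857 · (26.1371)² · 166.402 / (1261 · 1886) = 40.9636 K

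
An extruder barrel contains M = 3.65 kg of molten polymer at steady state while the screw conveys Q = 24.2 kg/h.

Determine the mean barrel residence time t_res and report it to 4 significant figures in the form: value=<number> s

Q_s = Q / 3600 = 24.2 / 3600 = 0.00672222 kg/s
t_res = M / Q_s = 3.65 ÷ 0.00672222 = 542.975 s

value=543.0 s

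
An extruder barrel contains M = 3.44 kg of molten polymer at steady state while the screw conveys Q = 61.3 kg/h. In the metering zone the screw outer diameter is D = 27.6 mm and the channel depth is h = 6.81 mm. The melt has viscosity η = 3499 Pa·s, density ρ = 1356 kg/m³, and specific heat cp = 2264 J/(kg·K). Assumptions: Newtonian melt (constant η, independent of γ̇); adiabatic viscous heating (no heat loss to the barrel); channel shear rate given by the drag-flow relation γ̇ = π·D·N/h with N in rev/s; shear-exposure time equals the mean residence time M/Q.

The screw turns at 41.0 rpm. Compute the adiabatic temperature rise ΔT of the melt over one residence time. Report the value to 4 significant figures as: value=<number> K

Q_s = Q / 3600 = 61.3 / 3600 = 0.0170278 kg/s
Mean residence time: t_res = M/Q_s = 3.44 kg / 0.0170278 kg/s = 202.023 s
Geometry in metres: D = 27.6 mm → 0.0276 m, h = 6.81 mm → 0.00681 m; screw speed N = 41.0 rpm = 0.683333 rev/s
γ̇ = π·D·N / h = π · 0.0276 · 0.683333 / 0.00681 = 8.7005 s⁻¹
ΔT = η·γ̇²·t_res / (ρ·cp) = 3499 · (8.7005)² · 202.023 / (1356 · 2264) = 17.43 K

value=17.43 K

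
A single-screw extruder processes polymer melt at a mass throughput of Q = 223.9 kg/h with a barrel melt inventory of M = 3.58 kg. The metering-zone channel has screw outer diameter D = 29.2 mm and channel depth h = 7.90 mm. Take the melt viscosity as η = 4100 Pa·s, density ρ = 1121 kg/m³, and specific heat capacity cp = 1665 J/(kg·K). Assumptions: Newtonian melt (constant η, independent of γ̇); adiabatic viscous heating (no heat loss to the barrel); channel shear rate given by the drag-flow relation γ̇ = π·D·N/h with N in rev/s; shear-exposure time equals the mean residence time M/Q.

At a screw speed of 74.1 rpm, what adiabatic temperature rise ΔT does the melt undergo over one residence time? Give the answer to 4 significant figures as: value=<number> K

Throughput in SI: Q_s = 223.9 kg/h ÷ 3600 s/h = 0.0621944 kg/s
Mean residence time: t_res = M/Q_s = 3.58 kg / 0.0621944 kg/s = 57.5614 s
Geometry in metres: D = 29.2 mm → 0.0292 m, h = 7.90 mm → 0.0079 m; screw speed N = 74.1 rpm = 1.235 rev/s
γ̇ = π·D·N / h = π · 0.0292 · 1.235 / 0.0079 = 14.3408 s⁻¹
ΔT = η·γ̇²·t_res / (ρ·cp) = 4100 · (14.3408)² · 57.5614 / (1121 · 1665) = 26.004 K

value=26.00 K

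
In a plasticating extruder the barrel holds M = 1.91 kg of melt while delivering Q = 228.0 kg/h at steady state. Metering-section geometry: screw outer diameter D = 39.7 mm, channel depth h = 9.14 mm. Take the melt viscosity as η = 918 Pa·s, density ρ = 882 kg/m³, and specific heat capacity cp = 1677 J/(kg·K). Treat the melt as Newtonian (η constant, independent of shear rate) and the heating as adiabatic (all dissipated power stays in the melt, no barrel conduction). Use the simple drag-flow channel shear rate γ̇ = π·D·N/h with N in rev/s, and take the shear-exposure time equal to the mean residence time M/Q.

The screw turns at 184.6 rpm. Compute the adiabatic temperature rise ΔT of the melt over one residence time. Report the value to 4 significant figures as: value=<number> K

value=32.99 K

Q_s = Q / 3600 = 228.0 / 3600 = 0.0633333 kg/s
t_res = M / Q_s = 1.91 ÷ 0.0633333 = 30.1579 s
Convert to SI: D = 0.0397 m, h = 0.00914 m, N = 184.6/60 = 3.07667 rev/s
γ̇ = π D N / h = (π)(0.0397)(3.07667) / 0.00914 = 41.9831 s⁻¹
ΔT = η·γ̇²·t_res / (ρ·cp) = 918 · (41.9831)² · 30.1579 / (882 · 1677) = 32.9907 K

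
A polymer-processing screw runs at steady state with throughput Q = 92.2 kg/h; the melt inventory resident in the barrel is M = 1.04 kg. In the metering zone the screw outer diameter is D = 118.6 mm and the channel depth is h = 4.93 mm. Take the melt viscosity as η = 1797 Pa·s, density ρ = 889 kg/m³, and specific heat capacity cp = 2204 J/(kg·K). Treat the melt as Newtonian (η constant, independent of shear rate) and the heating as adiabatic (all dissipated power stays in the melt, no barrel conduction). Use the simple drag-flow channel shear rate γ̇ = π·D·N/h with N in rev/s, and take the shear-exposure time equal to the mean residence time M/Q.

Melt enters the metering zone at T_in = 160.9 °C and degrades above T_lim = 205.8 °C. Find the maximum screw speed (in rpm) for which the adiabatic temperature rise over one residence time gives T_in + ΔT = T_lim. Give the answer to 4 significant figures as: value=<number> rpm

value=27.57 rpm

Throughput in SI: Q_s = 92.2 kg/h ÷ 3600 s/h = 0.0256111 kg/s
t_res = M / Q_s = 1.04 / 0.0256111 = 40.6074 s
Convert to metres: D = 0.1186 m, h = 0.00493 m
ΔT_a = T_lim − T_in = 205.8 − 160.9 = 44.9 K
Invert ΔT = ηγ̇²t_res/(ρcp) for γ̇: γ̇_max² = ΔT_a ρ cp / (η t_res) = 44.9·889·2204 / (1797·40.6074) = 1205.61 s⁻²
γ̇_max = sqrt(1205.61) = 34.7219 s⁻¹
N_max = γ̇_max·h / (π·D) = 34.7219 · 0.00493 / (π · 0.1186) = 0.459426 rev/s = 27.5656 rpm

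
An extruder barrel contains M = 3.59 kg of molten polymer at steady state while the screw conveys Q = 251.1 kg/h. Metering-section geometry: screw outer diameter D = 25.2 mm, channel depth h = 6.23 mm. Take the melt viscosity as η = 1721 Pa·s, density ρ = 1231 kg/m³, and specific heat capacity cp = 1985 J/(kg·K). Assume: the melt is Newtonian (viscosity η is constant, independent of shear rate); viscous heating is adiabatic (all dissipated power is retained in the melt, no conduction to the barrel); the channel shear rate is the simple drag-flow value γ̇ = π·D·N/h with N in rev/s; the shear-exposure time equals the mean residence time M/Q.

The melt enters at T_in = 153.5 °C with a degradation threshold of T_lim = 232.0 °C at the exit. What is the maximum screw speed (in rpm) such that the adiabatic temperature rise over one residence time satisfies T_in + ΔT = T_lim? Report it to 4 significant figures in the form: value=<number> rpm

Convert throughput: Q = 251.1 kg/h = 251.1/3600 = 0.06975 kg/s
t_res = M / Q_s = 3.59 ÷ 0.06975 = 51.4695 s
D = 25.2 mm = 0.0252 m;  h = 6.23 mm = 0.00623 m
ΔT_a = T_lim − T_in = 232.0 °C − 153.5 °C = 78.5 K
γ̇_max² = ΔT_a·ρ·cp/(η·t_res) = 78.5·1231·1985/(1721·51.4695) = 2165.49 s⁻²
γ̇_max = sqrt(2165.49) = 46.5349 s⁻¹
N_max = γ̇_max·h / (π·D) = 46.5349 · 0.00623 / (π · 0.0252) = 3.66198 rev/s = 219.719 rpm

value=219.7 rpm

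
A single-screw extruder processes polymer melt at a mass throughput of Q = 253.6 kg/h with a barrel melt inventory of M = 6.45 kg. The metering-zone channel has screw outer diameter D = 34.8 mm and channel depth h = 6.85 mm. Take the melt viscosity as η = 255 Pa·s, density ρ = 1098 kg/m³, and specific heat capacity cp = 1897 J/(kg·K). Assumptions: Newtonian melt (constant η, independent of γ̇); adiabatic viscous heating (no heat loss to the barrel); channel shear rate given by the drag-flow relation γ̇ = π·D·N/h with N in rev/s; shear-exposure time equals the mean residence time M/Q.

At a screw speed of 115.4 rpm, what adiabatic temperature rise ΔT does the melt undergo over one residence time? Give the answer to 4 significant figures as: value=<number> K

value=10.56 K

Q_s = Q / 3600 = 253.6 / 3600 = 0.0704444 kg/s
t_res = M / Q_s = 6.45 / 0.0704444 = 91.5615 s
Geometry in metres: D = 34.8 mm → 0.0348 m, h = 6.85 mm → 0.00685 m; screw speed N = 115.4 rpm = 1.92333 rev/s
γ̇ = π D N / h = (π)(0.0348)(1.92333) / 0.00685 = 30.6968 s⁻¹
Adiabatic rise: ΔT = η γ̇² t_res / (ρ cp) = 255·(30.6968)²·91.5615 / (1098·1897) = 10.5626 K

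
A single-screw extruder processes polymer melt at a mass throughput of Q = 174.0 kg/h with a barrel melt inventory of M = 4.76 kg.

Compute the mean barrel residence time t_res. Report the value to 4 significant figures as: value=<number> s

Throughput in SI: Q_s = 174.0 kg/h ÷ 3600 s/h = 0.0483333 kg/s
Mean residence time: t_res = M/Q_s = 4.76 kg / 0.0483333 kg/s = 98.4828 s

value=98.48 s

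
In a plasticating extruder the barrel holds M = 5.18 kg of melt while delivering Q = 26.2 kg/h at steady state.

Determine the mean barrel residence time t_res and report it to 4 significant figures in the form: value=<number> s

value=711.8 s

Q_s = Q / 3600 = 26.2 / 3600 = 0.00727778 kg/s
t_res = M / Q_s = 5.18 / 0.00727778 = 711.756 s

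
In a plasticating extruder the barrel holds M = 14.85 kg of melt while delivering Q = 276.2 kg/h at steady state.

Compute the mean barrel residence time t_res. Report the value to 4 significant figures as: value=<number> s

value=193.6 s

Convert throughput: Q = 276.2 kg/h = 276.2/3600 = 0.0767222 kg/s
t_res = M / Q_s = 14.85 / 0.0767222 = 193.555 s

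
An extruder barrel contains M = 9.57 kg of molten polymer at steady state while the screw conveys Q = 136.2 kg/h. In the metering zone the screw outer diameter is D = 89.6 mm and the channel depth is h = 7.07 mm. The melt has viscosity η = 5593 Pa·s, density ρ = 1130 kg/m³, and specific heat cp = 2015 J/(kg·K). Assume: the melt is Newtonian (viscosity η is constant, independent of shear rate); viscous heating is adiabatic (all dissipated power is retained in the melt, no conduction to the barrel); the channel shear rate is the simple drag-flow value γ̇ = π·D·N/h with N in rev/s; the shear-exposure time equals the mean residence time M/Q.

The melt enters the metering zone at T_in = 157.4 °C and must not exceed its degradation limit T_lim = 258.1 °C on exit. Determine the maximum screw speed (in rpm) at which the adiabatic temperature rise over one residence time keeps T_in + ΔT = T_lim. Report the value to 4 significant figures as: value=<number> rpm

value=19.19 rpm

Q_s = Q / 3600 = 136.2 / 3600 = 0.0378333 kg/s
t_res = M / Q_s = 9.57 ÷ 0.0378333 = 252.952 s
D = 89.6 mm = 0.0896 m;  h = 7.07 mm = 0.00707 m
Allowable rise: ΔT_a = T_lim − T_in = 258.1 − 157.4 = 100.7 K
γ̇_max² = ΔT_a·ρ·cp/(η·t_res) = 100.7·1130·2015/(5593·252.952) = 162.069 s⁻²
γ̇_max = √162.069 = 12.7306 s⁻¹
N_max = γ̇_max·h / (π·D) = 12.7306 · 0.00707 / (π · 0.0896) = 0.319751 rev/s = 19.1851 rpm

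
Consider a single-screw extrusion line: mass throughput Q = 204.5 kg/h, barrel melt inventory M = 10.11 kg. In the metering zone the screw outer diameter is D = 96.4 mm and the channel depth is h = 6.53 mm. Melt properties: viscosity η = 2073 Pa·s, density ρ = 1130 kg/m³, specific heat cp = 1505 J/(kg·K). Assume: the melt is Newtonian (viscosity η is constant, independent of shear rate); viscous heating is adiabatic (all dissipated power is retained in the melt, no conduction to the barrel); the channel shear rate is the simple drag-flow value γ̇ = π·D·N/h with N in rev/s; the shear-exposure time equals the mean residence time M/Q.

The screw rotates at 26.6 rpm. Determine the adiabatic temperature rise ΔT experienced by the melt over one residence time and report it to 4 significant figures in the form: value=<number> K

value=91.71 K

Throughput in SI: Q_s = 204.5 kg/h ÷ 3600 s/h = 0.0568056 kg/s
t_res = M / Q_s = 10.11 ÷ 0.0568056 = 177.976 s
D = 96.4 mm = 0.0964 m;  h = 6.53 mm = 0.00653 m;  N = 26.6 rpm / 60 = 0.443333 rev/s
γ̇ = π D N / h = (π)(0.0964)(0.443333) / 0.00653 = 20.561 s⁻¹
ΔT = η·γ̇²·t_res/(ρ·cp) = [2073 × 20.561² × 177.976] / [1130 × 1505] = 91.7134 K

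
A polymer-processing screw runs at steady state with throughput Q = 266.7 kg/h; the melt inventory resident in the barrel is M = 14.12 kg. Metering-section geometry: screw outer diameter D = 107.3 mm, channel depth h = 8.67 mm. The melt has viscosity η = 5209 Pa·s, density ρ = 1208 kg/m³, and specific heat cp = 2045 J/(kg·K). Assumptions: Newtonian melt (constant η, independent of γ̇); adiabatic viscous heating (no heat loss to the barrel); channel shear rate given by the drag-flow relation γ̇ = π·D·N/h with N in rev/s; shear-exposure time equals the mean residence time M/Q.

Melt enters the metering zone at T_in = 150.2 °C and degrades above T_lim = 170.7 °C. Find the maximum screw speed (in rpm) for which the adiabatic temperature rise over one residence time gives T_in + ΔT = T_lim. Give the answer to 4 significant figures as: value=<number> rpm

Throughput in SI: Q_s = 266.7 kg/h ÷ 3600 s/h = 0.0740833 kg/s
t_res = M / Q_s = 14.12 ÷ 0.0740833 = 190.596 s
Geometry in SI: D = 107.3 mm → 0.1073 m, h = 8.67 mm → 0.00867 m
Allowable rise: ΔT_a = T_lim − T_in = 170.7 − 150.2 = 20.5 K
γ̇_max² = ΔT_a·ρ·cp/(η·t_res) = 20.5·1208·2045/(5209·190.596) = 51.0089 s⁻²
Take the square root: γ̇_max = √(51.0089) = 7.14205 s⁻¹
N_max = γ̇_max h / (πD) = 7.14205·0.00867/(π·0.1073) = 0.183693 rev/s → ×60 = 11.0216 rpm

value=11.02 rpm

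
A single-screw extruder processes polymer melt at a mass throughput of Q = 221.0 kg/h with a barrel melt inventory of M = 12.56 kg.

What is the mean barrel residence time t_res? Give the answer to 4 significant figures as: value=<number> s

value=204.6 s

Q_s = Q / 3600 = 221.0 / 3600 = 0.0613889 kg/s
t_res = M / Q_s = 12.56 / 0.0613889 = 204.597 s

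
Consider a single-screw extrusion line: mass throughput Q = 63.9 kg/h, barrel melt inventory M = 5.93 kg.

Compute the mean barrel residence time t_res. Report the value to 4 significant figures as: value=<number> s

Throughput in SI: Q_s = 63.9 kg/h ÷ 3600 s/h = 0.01775 kg/s
t_res = M / Q_s = 5.93 / 0.01775 = 334.085 s

value=334.1 s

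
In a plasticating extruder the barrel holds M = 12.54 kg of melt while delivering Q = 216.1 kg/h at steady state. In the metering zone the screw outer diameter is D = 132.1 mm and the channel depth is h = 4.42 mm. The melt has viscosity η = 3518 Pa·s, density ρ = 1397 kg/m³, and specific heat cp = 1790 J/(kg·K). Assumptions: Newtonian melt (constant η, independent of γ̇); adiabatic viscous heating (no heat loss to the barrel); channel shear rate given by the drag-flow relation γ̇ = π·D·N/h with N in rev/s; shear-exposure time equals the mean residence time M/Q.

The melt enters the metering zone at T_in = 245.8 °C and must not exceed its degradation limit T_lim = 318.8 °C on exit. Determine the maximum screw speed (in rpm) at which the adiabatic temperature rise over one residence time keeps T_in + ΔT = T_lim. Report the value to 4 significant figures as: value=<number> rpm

Convert throughput: Q = 216.1 kg/h = 216.1/3600 = 0.0600278 kg/s
t_res = M / Q_s = 12.54 / 0.0600278 = 208.903 s
Geometry in SI: D = 132.1 mm → 0.1321 m, h = 4.42 mm → 0.00442 m
Allowable rise: ΔT_a = T_lim − T_in = 318.8 − 245.8 = 73 K
γ̇_max² = ΔT_a·ρ·cp / (η·t_res) = [73 × 1397 × 1790] / [3518 × 208.903] = 248.388 s⁻²
γ̇_max = sqrt(248.388) = 15.7603 s⁻¹
N_max = γ̇_max h / (πD) = 15.7603·0.00442/(π·0.1321) = 0.167855 rev/s → ×60 = 10.0713 rpm

value=10.07 rpm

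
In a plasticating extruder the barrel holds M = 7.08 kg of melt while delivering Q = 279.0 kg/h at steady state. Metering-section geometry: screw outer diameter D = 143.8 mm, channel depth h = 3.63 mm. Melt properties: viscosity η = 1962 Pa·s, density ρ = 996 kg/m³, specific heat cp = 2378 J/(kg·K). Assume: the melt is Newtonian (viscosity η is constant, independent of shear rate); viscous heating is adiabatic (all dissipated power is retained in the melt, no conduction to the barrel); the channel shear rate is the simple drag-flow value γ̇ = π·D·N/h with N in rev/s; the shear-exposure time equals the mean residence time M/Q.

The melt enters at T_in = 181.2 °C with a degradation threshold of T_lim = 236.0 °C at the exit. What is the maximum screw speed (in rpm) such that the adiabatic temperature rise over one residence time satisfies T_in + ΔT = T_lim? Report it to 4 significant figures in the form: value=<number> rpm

Q_s = Q / 3600 = 279.0 / 3600 = 0.0775 kg/s
t_res = M / Q_s = 7.08 ÷ 0.0775 = 91.3548 s
Geometry in SI: D = 143.8 mm → 0.1438 m, h = 3.63 mm → 0.00363 m
ΔT_a = T_lim − T_in = 236.0 °C − 181.2 °C = 54.8 K
Invert ΔT = ηγ̇²t_res/(ρcp) for γ̇: γ̇_max² = ΔT_a ρ cp / (η t_res) = 54.8·996·2378 / (1962·91.3548) = 724.138 s⁻²
γ̇_max = √724.138 = 26.9098 s⁻¹
Solve γ̇ = πDN/h for N: N_max = γ̇_max·h/(π·D) = 26.9098 × 0.00363 / (π × 0.1438) = 0.216226 rev/s = 12.9736 rpm

value=12.97 rpm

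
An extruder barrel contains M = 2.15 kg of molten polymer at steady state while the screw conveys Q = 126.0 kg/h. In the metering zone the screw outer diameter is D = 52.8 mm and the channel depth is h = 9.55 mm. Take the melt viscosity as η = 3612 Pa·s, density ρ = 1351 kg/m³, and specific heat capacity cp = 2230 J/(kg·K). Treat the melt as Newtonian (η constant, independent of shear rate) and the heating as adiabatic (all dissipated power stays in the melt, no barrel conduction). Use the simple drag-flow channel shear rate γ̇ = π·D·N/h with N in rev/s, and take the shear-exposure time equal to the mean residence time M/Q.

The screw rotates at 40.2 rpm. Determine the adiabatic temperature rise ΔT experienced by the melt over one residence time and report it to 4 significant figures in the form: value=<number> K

Q_s = Q / 3600 = 126.0 / 3600 = 0.035 kg/s
t_res = M / Q_s = 2.15 ÷ 0.035 = 61.4286 s
Convert to SI: D = 0.0528 m, h = 0.00955 m, N = 40.2/60 = 0.67 rev/s
γ̇ = π·D·N / h = π · 0.0528 · 0.67 / 0.00955 = 11.6374 s⁻¹
Adiabatic rise: ΔT = η γ̇² t_res / (ρ cp) = 3612·(11.6374)²·61.4286 / (1351·2230) = 9.97398 K

value=9.974 K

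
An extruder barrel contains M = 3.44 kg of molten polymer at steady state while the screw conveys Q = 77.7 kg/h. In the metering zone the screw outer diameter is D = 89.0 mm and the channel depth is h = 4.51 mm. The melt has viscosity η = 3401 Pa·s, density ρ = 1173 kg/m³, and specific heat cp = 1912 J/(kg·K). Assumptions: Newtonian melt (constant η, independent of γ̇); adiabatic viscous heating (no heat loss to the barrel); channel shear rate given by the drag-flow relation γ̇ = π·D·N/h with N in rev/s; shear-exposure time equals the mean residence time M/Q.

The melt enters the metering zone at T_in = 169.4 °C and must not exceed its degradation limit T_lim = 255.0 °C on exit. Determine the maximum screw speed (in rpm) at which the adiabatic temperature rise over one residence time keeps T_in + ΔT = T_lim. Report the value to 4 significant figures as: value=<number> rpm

Convert throughput: Q = 77.7 kg/h = 77.7/3600 = 0.0215833 kg/s
t_res = M / Q_s = 3.44 / 0.0215833 = 159.382 s
D = 89.0 mm = 0.089 m;  h = 4.51 mm = 0.00451 m
ΔT_a = T_lim − T_in = 255.0 − 169.4 = 85.6 K
Invert ΔT = ηγ̇²t_res/(ρcp) for γ̇: γ̇_max² = ΔT_a ρ cp / (η t_res) = 85.6·1173·1912 / (3401·159.382) = 354.171 s⁻²
γ̇_max = sqrt(354.171) = 18.8194 s⁻¹
N_max = γ̇_max h / (πD) = 18.8194·0.00451/(π·0.089) = 0.303559 rev/s → ×60 = 18.2135 rpm

value=18.21 rpm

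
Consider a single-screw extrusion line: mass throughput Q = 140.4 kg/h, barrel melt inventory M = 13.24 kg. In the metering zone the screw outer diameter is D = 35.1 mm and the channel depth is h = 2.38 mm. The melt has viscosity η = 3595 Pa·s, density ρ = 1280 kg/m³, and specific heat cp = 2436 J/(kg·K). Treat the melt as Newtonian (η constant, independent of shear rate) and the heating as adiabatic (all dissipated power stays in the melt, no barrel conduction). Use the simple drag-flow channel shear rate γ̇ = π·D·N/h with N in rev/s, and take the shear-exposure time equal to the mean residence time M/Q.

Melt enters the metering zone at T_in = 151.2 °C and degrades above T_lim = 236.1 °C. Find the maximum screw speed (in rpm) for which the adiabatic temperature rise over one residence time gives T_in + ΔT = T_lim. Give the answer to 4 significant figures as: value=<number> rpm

value=19.07 rpm

Convert throughput: Q = 140.4 kg/h = 140.4/3600 = 0.039 kg/s
Mean residence time: t_res = M/Q_s = 13.24 kg / 0.039 kg/s = 339.487 s
Geometry in SI: D = 35.1 mm → 0.0351 m, h = 2.38 mm → 0.00238 m
ΔT_a = T_lim − T_in = 236.1 °C − 151.2 °C = 84.9 K
γ̇_max² = ΔT_a·ρ·cp/(η·t_res) = 84.9·1280·2436/(3595·339.487) = 216.907 s⁻²
γ̇_max = √216.907 = 14.7277 s⁻¹
N_max = γ̇_max h / (πD) = 14.7277·0.00238/(π·0.0351) = 0.317875 rev/s → ×60 = 19.0725 rpm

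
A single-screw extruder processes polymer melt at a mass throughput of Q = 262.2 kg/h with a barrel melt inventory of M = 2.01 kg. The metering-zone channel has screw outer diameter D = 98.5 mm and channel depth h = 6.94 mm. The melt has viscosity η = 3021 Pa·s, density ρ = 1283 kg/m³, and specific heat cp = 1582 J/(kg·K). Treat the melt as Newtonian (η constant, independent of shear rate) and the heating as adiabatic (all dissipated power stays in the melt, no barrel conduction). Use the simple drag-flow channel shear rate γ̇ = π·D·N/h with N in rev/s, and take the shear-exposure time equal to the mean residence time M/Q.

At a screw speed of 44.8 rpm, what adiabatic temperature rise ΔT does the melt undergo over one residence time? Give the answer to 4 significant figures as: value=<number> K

Q_s = Q / 3600 = 262.2 / 3600 = 0.0728333 kg/s
t_res = M / Q_s = 2.01 / 0.0728333 = 27.5973 s
Convert to SI: D = 0.0985 m, h = 0.00694 m, N = 44.8/60 = 0.746667 rev/s
Shear rate: γ̇ = πDN/h = π·0.0985·0.746667/0.00694 = 33.293 s⁻¹
Adiabatic rise: ΔT = η γ̇² t_res / (ρ cp) = 3021·(33.293)²·27.5973 / (1283·1582) = 45.5292 K

value=45.53 K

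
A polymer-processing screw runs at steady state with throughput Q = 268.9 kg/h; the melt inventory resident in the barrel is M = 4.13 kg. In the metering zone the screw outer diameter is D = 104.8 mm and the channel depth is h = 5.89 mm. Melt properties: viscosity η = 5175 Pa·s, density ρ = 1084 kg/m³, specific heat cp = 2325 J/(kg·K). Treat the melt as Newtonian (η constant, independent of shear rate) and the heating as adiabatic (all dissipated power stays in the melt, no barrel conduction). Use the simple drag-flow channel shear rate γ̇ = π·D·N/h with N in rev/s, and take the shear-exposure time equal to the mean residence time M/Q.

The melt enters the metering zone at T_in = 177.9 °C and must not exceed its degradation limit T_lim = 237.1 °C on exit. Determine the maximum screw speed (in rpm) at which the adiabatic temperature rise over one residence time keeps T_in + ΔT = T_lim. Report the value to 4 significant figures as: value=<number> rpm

Q_s = Q / 3600 = 268.9 / 3600 = 0.0746944 kg/s
Mean residence time: t_res = M/Q_s = 4.13 kg / 0.0746944 kg/s = 55.2919 s
Convert to metres: D = 0.1048 m, h = 0.00589 m
Allowable rise: ΔT_a = T_lim − T_in = 237.1 − 177.9 = 59.2 K
γ̇_max² = ΔT_a·ρ·cp / (η·t_res) = [59.2 × 1084 × 2325] / [5175 × 55.2919] = 521.437 s⁻²
γ̇_max = √521.437 = 22.835 s⁻¹
N_max = γ̇_max h / (πD) = 22.835·0.00589/(π·0.1048) = 0.408512 rev/s → ×60 = 24.5107 rpm

value=24.51 rpm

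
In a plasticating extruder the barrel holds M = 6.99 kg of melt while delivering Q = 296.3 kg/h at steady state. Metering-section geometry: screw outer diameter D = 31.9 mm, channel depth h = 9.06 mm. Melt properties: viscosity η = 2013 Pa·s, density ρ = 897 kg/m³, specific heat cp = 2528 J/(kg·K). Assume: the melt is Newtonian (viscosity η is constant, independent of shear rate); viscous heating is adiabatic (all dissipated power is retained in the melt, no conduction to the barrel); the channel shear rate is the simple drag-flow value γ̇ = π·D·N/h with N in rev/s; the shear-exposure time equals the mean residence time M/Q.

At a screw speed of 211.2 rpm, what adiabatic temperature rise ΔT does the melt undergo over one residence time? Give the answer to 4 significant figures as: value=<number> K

value=114.3 K

Convert throughput: Q = 296.3 kg/h = 296.3/3600 = 0.0823056 kg/s
Mean residence time: t_res = M/Q_s = 6.99 kg / 0.0823056 kg/s = 84.9274 s
Geometry in metres: D = 31.9 mm → 0.0319 m, h = 9.06 mm → 0.00906 m; screw speed N = 211.2 rpm = 3.52 rev/s
γ̇ = π·D·N / h = π · 0.0319 · 3.52 / 0.00906 = 38.9363 s⁻¹
Adiabatic rise: ΔT = η γ̇² t_res / (ρ cp) = 2013·(38.9363)²·84.9274 / (897·2528) = 114.296 K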